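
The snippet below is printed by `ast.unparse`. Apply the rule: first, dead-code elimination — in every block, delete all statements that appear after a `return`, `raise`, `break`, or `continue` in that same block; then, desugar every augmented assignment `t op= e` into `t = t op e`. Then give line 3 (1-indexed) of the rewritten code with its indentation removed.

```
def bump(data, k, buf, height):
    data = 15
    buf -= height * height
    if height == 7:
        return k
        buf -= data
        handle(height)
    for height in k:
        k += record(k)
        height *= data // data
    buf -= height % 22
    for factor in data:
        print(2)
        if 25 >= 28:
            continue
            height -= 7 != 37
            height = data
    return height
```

Transformed code:
def bump(data, k, buf, height):
    data = 15
    buf = buf - height * height
    if height == 7:
        return k
    for height in k:
        k = k + record(k)
        height = height * (data // data)
    buf = buf - height % 22
    for factor in data:
        print(2)
        if 25 >= 28:
            continue
    return height

buf = buf - height * height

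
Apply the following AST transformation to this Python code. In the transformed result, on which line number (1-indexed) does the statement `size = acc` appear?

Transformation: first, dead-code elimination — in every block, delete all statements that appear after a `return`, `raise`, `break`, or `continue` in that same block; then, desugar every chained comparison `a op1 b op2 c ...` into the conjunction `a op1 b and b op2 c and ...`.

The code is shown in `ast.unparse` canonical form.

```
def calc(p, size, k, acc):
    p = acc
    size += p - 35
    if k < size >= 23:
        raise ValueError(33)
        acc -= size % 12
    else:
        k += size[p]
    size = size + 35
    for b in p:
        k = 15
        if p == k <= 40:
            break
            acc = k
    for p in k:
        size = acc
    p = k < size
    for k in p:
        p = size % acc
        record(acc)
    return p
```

14

Transformed code:
def calc(p, size, k, acc):
    p = acc
    size += p - 35
    if k < size and size >= 23:
        raise ValueError(33)
    else:
        k += size[p]
    size = size + 35
    for b in p:
        k = 15
        if p == k and k <= 40:
            break
    for p in k:
        size = acc
    p = k < size
    for k in p:
        p = size % acc
        record(acc)
    return p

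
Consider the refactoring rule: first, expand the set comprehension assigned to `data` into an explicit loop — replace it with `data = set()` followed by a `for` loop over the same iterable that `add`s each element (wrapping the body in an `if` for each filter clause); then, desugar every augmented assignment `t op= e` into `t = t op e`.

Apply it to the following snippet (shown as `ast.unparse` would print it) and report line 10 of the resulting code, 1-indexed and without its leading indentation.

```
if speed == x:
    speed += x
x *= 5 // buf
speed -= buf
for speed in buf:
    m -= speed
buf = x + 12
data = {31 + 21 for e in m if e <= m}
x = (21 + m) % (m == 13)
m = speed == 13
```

if e <= m:

Transformed code:
if speed == x:
    speed = speed + x
x = x * (5 // buf)
speed = speed - buf
for speed in buf:
    m = m - speed
buf = x + 12
data = set()
for e in m:
    if e <= m:
        data.add(31 + 21)
x = (21 + m) % (m == 13)
m = speed == 13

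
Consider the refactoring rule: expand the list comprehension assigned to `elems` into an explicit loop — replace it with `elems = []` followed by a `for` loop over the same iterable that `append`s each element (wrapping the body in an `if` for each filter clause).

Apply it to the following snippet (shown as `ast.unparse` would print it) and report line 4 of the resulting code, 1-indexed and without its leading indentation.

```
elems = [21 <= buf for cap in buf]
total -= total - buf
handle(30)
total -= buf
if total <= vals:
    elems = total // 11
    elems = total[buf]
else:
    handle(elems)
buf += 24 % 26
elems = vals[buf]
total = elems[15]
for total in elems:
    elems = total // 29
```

total -= total - buf

Transformed code:
elems = []
for cap in buf:
    elems.append(21 <= buf)
total -= total - buf
handle(30)
total -= buf
if total <= vals:
    elems = total // 11
    elems = total[buf]
else:
    handle(elems)
buf += 24 % 26
elems = vals[buf]
total = elems[15]
for total in elems:
    elems = total // 29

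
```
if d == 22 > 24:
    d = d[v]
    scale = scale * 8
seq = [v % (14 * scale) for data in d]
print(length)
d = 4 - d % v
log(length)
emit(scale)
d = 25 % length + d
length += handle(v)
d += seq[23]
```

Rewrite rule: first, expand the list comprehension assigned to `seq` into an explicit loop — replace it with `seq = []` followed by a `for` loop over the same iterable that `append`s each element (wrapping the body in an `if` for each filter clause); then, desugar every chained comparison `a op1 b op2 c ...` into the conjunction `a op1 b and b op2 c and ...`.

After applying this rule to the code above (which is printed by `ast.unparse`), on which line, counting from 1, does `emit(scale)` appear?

10

Transformed code:
if d == 22 and 22 > 24:
    d = d[v]
    scale = scale * 8
seq = []
for data in d:
    seq.append(v % (14 * scale))
print(length)
d = 4 - d % v
log(length)
emit(scale)
d = 25 % length + d
length += handle(v)
d += seq[23]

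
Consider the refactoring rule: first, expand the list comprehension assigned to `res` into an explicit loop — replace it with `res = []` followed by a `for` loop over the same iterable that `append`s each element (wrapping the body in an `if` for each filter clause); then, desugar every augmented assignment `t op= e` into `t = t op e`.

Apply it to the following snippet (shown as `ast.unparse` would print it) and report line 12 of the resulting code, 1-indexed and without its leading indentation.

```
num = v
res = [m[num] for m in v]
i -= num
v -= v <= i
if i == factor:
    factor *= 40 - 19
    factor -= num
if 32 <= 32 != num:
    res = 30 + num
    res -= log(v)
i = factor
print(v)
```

res = res - log(v)

Transformed code:
num = v
res = []
for m in v:
    res.append(m[num])
i = i - num
v = v - (v <= i)
if i == factor:
    factor = factor * (40 - 19)
    factor = factor - num
if 32 <= 32 != num:
    res = 30 + num
    res = res - log(v)
i = factor
print(v)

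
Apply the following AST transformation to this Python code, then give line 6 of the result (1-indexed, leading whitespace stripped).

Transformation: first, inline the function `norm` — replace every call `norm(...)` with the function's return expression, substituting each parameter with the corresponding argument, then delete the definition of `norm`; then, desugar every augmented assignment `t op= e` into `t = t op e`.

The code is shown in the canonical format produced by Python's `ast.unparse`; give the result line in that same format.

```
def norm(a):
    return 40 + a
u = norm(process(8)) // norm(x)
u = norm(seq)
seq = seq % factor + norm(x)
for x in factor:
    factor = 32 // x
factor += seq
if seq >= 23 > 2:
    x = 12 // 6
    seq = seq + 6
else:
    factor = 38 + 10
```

Transformed code:
u = (40 + process(8)) // (40 + x)
u = 40 + seq
seq = seq % factor + (40 + x)
for x in factor:
    factor = 32 // x
factor = factor + seq
if seq >= 23 > 2:
    x = 12 // 6
    seq = seq + 6
else:
    factor = 38 + 10

factor = factor + seq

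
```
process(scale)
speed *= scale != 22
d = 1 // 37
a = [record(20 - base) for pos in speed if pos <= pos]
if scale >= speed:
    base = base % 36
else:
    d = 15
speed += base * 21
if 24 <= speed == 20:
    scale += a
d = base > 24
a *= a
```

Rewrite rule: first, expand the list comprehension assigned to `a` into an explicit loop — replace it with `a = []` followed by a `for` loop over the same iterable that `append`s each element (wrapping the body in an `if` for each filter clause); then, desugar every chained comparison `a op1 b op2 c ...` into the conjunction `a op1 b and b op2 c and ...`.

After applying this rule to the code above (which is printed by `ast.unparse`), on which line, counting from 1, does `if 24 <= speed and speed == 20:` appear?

13

Transformed code:
process(scale)
speed *= scale != 22
d = 1 // 37
a = []
for pos in speed:
    if pos <= pos:
        a.append(record(20 - base))
if scale >= speed:
    base = base % 36
else:
    d = 15
speed += base * 21
if 24 <= speed and speed == 20:
    scale += a
d = base > 24
a *= a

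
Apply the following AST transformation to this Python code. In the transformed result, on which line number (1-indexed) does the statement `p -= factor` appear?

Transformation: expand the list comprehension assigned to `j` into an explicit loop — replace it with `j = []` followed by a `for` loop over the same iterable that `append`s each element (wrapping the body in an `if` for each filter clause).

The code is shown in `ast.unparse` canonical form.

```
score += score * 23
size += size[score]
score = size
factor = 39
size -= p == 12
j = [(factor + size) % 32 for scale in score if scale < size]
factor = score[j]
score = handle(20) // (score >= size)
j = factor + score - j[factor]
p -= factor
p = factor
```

13

Transformed code:
score += score * 23
size += size[score]
score = size
factor = 39
size -= p == 12
j = []
for scale in score:
    if scale < size:
        j.append((factor + size) % 32)
factor = score[j]
score = handle(20) // (score >= size)
j = factor + score - j[factor]
p -= factor
p = factor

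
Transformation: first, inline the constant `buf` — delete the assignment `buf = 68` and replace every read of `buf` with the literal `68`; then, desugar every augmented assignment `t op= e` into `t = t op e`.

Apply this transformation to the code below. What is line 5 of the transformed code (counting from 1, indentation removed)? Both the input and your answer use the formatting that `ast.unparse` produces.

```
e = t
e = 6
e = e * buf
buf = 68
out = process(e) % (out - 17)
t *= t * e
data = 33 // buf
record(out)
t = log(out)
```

Transformed code:
e = t
e = 6
e = e * 68
out = process(e) % (out - 17)
t = t * (t * e)
data = 33 // 68
record(out)
t = log(out)

t = t * (t * e)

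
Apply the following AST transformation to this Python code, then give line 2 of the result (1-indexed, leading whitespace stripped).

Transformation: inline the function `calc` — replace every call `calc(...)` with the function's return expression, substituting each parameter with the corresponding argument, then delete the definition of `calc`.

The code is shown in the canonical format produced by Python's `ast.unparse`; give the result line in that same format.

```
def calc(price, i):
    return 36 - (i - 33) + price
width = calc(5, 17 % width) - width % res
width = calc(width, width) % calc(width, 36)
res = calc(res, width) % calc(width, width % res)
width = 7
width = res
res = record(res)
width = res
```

width = (36 - (width - 33) + width) % (36 - (36 - 33) + width)

Transformed code:
width = 36 - (17 % width - 33) + 5 - width % res
width = (36 - (width - 33) + width) % (36 - (36 - 33) + width)
res = (36 - (width - 33) + res) % (36 - (width % res - 33) + width)
width = 7
width = res
res = record(res)
width = res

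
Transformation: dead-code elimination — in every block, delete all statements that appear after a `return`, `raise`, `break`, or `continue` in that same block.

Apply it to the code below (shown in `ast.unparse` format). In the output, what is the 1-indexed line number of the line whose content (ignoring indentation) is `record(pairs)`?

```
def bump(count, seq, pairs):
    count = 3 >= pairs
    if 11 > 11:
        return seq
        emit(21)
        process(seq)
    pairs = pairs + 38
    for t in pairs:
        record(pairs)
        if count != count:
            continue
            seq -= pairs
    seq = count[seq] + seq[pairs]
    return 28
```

7

Transformed code:
def bump(count, seq, pairs):
    count = 3 >= pairs
    if 11 > 11:
        return seq
    pairs = pairs + 38
    for t in pairs:
        record(pairs)
        if count != count:
            continue
    seq = count[seq] + seq[pairs]
    return 28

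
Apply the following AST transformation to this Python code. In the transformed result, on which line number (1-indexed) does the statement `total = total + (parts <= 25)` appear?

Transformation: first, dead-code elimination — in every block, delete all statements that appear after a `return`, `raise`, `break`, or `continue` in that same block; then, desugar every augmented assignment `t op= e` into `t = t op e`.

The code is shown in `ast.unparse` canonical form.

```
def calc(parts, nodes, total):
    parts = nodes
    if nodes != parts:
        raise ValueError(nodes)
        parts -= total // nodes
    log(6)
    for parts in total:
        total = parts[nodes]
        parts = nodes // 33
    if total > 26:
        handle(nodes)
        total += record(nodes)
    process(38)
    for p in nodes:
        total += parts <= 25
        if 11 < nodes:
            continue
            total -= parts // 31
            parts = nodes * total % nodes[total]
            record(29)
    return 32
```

Transformed code:
def calc(parts, nodes, total):
    parts = nodes
    if nodes != parts:
        raise ValueError(nodes)
    log(6)
    for parts in total:
        total = parts[nodes]
        parts = nodes // 33
    if total > 26:
        handle(nodes)
        total = total + record(nodes)
    process(38)
    for p in nodes:
        total = total + (parts <= 25)
        if 11 < nodes:
            continue
    return 32

14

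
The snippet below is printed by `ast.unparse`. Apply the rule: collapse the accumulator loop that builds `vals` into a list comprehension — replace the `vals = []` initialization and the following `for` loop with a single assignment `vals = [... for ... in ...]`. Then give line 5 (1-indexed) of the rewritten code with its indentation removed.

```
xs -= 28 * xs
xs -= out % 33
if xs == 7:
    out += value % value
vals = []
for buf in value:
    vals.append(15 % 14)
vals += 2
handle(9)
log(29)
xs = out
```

Transformed code:
xs -= 28 * xs
xs -= out % 33
if xs == 7:
    out += value % value
vals = [15 % 14 for buf in value]
vals += 2
handle(9)
log(29)
xs = out

vals = [15 % 14 for buf in value]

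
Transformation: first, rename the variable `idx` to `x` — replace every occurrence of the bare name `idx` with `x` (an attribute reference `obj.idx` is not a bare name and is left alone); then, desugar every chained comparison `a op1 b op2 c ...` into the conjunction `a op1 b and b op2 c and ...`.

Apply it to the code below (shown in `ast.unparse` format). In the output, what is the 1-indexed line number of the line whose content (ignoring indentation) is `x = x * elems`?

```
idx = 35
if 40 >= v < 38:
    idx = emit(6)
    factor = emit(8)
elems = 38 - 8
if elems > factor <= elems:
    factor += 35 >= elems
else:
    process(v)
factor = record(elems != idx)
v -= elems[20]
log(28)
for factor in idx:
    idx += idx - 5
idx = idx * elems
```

Transformed code:
x = 35
if 40 >= v and v < 38:
    x = emit(6)
    factor = emit(8)
elems = 38 - 8
if elems > factor and factor <= elems:
    factor += 35 >= elems
else:
    process(v)
factor = record(elems != x)
v -= elems[20]
log(28)
for factor in x:
    x += x - 5
x = x * elems

15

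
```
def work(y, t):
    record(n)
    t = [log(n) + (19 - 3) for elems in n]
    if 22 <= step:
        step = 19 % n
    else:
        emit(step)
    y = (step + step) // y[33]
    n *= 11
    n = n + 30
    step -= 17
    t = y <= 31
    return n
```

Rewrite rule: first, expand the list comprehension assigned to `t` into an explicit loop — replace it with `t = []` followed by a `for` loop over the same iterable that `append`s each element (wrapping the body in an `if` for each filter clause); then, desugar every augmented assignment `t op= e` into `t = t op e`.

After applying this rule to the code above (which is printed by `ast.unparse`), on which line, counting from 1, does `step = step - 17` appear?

13

Transformed code:
def work(y, t):
    record(n)
    t = []
    for elems in n:
        t.append(log(n) + (19 - 3))
    if 22 <= step:
        step = 19 % n
    else:
        emit(step)
    y = (step + step) // y[33]
    n = n * 11
    n = n + 30
    step = step - 17
    t = y <= 31
    return n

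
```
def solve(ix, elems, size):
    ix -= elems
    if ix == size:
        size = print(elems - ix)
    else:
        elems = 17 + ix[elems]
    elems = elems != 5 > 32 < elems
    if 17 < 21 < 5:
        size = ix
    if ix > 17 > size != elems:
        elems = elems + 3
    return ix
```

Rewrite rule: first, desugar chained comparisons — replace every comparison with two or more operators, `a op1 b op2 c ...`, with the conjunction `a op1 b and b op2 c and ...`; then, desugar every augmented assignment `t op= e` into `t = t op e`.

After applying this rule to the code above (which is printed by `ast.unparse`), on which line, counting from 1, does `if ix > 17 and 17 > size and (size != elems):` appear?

Transformed code:
def solve(ix, elems, size):
    ix = ix - elems
    if ix == size:
        size = print(elems - ix)
    else:
        elems = 17 + ix[elems]
    elems = elems != 5 and 5 > 32 and (32 < elems)
    if 17 < 21 and 21 < 5:
        size = ix
    if ix > 17 and 17 > size and (size != elems):
        elems = elems + 3
    return ix

10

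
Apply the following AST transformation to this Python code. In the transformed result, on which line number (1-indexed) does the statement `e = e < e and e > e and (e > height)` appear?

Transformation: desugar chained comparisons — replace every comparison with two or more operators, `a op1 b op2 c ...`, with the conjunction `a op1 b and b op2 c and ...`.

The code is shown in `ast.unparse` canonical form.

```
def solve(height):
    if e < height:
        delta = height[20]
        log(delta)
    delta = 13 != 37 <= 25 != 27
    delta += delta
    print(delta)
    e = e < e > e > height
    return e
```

Transformed code:
def solve(height):
    if e < height:
        delta = height[20]
        log(delta)
    delta = 13 != 37 and 37 <= 25 and (25 != 27)
    delta += delta
    print(delta)
    e = e < e and e > e and (e > height)
    return e

8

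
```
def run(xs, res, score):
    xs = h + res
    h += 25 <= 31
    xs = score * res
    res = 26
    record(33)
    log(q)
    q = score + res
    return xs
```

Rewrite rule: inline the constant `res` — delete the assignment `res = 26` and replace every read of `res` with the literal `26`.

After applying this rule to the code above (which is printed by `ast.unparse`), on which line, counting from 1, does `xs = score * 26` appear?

4

Transformed code:
def run(xs, res, score):
    xs = h + 26
    h += 25 <= 31
    xs = score * 26
    record(33)
    log(q)
    q = score + 26
    return xs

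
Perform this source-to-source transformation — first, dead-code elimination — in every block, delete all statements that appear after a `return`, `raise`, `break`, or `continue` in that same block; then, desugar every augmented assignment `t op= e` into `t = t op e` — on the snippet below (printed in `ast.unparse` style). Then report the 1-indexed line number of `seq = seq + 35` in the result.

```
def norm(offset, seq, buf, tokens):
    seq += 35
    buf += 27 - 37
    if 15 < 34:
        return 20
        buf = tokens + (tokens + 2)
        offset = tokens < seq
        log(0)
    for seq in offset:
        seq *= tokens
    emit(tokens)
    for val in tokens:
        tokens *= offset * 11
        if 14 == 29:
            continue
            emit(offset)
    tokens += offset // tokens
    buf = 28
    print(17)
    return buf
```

Transformed code:
def norm(offset, seq, buf, tokens):
    seq = seq + 35
    buf = buf + (27 - 37)
    if 15 < 34:
        return 20
    for seq in offset:
        seq = seq * tokens
    emit(tokens)
    for val in tokens:
        tokens = tokens * (offset * 11)
        if 14 == 29:
            continue
    tokens = tokens + offset // tokens
    buf = 28
    print(17)
    return buf

2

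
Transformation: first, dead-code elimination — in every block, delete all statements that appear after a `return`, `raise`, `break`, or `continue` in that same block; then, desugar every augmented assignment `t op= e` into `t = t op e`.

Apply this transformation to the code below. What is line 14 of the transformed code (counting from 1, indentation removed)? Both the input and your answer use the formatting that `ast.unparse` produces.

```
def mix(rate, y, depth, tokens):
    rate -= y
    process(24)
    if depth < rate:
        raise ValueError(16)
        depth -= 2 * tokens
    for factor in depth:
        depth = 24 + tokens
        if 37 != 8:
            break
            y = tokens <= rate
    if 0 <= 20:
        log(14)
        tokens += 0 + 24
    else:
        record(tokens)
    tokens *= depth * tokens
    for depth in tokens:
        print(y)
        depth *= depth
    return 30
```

record(tokens)

Transformed code:
def mix(rate, y, depth, tokens):
    rate = rate - y
    process(24)
    if depth < rate:
        raise ValueError(16)
    for factor in depth:
        depth = 24 + tokens
        if 37 != 8:
            break
    if 0 <= 20:
        log(14)
        tokens = tokens + (0 + 24)
    else:
        record(tokens)
    tokens = tokens * (depth * tokens)
    for depth in tokens:
        print(y)
        depth = depth * depth
    return 30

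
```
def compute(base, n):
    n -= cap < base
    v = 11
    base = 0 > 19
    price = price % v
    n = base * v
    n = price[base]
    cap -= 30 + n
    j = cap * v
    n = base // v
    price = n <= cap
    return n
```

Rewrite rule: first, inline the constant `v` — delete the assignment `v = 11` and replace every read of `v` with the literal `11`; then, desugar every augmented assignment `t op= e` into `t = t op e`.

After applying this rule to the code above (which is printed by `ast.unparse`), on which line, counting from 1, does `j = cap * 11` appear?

Transformed code:
def compute(base, n):
    n = n - (cap < base)
    base = 0 > 19
    price = price % 11
    n = base * 11
    n = price[base]
    cap = cap - (30 + n)
    j = cap * 11
    n = base // 11
    price = n <= cap
    return n

8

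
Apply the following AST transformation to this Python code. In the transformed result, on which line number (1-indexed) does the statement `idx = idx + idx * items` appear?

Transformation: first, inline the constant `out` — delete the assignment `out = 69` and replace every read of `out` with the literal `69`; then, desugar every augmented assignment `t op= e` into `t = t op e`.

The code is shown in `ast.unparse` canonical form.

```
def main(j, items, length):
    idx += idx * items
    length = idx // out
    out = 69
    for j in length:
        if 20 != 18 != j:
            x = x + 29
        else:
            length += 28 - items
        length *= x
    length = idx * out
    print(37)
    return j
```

2

Transformed code:
def main(j, items, length):
    idx = idx + idx * items
    length = idx // 69
    for j in length:
        if 20 != 18 != j:
            x = x + 29
        else:
            length = length + (28 - items)
        length = length * x
    length = idx * 69
    print(37)
    return j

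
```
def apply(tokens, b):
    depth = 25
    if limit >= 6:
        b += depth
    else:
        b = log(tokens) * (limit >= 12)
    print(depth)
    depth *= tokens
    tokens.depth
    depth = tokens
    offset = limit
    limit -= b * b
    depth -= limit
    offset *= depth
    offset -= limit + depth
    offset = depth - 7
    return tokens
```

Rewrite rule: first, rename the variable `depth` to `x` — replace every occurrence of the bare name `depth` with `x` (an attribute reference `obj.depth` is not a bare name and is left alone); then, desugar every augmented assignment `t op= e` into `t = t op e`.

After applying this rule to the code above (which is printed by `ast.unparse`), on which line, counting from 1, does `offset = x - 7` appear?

Transformed code:
def apply(tokens, b):
    x = 25
    if limit >= 6:
        b = b + x
    else:
        b = log(tokens) * (limit >= 12)
    print(x)
    x = x * tokens
    tokens.depth
    x = tokens
    offset = limit
    limit = limit - b * b
    x = x - limit
    offset = offset * x
    offset = offset - (limit + x)
    offset = x - 7
    return tokens

16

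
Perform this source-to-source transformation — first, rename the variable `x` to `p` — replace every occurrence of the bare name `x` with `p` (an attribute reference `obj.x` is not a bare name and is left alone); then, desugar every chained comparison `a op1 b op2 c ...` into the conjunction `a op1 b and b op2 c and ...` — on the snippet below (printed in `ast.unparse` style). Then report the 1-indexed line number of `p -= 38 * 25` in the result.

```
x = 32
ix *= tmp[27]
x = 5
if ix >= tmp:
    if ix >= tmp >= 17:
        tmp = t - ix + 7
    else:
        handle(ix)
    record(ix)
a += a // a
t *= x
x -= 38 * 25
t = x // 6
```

12

Transformed code:
p = 32
ix *= tmp[27]
p = 5
if ix >= tmp:
    if ix >= tmp and tmp >= 17:
        tmp = t - ix + 7
    else:
        handle(ix)
    record(ix)
a += a // a
t *= p
p -= 38 * 25
t = p // 6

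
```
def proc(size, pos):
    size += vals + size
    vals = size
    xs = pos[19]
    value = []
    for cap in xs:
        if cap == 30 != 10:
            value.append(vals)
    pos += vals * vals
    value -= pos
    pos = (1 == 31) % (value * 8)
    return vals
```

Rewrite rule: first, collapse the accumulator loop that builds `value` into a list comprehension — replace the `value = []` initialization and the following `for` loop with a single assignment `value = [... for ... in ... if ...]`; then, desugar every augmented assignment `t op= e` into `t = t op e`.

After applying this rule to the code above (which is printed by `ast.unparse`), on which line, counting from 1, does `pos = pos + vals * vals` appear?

6

Transformed code:
def proc(size, pos):
    size = size + (vals + size)
    vals = size
    xs = pos[19]
    value = [vals for cap in xs if cap == 30 != 10]
    pos = pos + vals * vals
    value = value - pos
    pos = (1 == 31) % (value * 8)
    return vals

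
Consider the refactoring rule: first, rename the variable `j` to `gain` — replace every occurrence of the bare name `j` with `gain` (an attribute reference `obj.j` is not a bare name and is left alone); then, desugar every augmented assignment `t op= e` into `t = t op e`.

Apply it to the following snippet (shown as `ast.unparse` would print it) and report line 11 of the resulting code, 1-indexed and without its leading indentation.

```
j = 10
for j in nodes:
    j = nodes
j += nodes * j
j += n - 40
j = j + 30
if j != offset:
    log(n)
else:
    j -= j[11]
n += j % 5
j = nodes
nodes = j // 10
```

Transformed code:
gain = 10
for gain in nodes:
    gain = nodes
gain = gain + nodes * gain
gain = gain + (n - 40)
gain = gain + 30
if gain != offset:
    log(n)
else:
    gain = gain - gain[11]
n = n + gain % 5
gain = nodes
nodes = gain // 10

n = n + gain % 5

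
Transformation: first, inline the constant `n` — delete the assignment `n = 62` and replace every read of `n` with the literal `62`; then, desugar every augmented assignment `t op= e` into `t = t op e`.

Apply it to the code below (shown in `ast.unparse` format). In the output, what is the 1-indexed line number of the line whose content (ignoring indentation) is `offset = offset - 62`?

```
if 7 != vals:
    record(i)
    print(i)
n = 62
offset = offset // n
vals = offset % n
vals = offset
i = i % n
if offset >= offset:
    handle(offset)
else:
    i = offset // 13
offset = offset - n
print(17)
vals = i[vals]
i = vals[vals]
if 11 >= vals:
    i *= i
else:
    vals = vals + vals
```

Transformed code:
if 7 != vals:
    record(i)
    print(i)
offset = offset // 62
vals = offset % 62
vals = offset
i = i % 62
if offset >= offset:
    handle(offset)
else:
    i = offset // 13
offset = offset - 62
print(17)
vals = i[vals]
i = vals[vals]
if 11 >= vals:
    i = i * i
else:
    vals = vals + vals

12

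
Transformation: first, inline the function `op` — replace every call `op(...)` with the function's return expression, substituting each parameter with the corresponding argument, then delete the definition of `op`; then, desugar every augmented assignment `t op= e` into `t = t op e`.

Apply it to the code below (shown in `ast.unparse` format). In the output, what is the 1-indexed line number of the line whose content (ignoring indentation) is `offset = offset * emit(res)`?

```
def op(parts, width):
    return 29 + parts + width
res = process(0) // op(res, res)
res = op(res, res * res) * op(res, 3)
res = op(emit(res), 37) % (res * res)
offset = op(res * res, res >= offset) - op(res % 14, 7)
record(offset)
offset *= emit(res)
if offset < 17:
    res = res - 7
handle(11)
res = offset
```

6

Transformed code:
res = process(0) // (29 + res + res)
res = (29 + res + res * res) * (29 + res + 3)
res = (29 + emit(res) + 37) % (res * res)
offset = 29 + res * res + (res >= offset) - (29 + res % 14 + 7)
record(offset)
offset = offset * emit(res)
if offset < 17:
    res = res - 7
handle(11)
res = offset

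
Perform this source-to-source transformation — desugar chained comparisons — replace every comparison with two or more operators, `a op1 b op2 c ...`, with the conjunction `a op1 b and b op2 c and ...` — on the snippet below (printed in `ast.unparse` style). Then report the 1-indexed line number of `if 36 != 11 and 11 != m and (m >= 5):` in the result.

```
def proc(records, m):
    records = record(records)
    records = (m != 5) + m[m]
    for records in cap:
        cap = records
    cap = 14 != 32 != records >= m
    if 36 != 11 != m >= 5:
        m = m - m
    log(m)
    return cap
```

Transformed code:
def proc(records, m):
    records = record(records)
    records = (m != 5) + m[m]
    for records in cap:
        cap = records
    cap = 14 != 32 and 32 != records and (records >= m)
    if 36 != 11 and 11 != m and (m >= 5):
        m = m - m
    log(m)
    return cap

7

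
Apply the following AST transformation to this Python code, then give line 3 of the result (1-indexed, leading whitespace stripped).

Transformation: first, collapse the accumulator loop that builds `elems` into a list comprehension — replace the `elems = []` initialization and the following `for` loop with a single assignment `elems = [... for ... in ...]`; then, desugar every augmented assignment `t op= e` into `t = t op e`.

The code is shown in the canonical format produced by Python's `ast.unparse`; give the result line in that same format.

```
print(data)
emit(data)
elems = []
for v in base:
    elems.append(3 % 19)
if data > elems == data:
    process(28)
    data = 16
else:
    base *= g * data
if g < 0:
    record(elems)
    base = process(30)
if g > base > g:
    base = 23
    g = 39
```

Transformed code:
print(data)
emit(data)
elems = [3 % 19 for v in base]
if data > elems == data:
    process(28)
    data = 16
else:
    base = base * (g * data)
if g < 0:
    record(elems)
    base = process(30)
if g > base > g:
    base = 23
    g = 39

elems = [3 % 19 for v in base]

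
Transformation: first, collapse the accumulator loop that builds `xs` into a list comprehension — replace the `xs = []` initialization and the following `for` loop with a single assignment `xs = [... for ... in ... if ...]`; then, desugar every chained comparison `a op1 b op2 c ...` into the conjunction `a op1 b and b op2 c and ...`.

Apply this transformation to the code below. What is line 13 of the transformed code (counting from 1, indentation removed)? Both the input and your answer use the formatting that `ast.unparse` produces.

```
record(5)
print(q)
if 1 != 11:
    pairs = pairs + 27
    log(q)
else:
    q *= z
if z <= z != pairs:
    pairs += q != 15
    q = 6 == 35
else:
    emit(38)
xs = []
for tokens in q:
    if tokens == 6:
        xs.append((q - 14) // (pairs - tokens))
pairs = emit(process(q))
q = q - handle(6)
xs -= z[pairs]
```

Transformed code:
record(5)
print(q)
if 1 != 11:
    pairs = pairs + 27
    log(q)
else:
    q *= z
if z <= z and z != pairs:
    pairs += q != 15
    q = 6 == 35
else:
    emit(38)
xs = [(q - 14) // (pairs - tokens) for tokens in q if tokens == 6]
pairs = emit(process(q))
q = q - handle(6)
xs -= z[pairs]

xs = [(q - 14) // (pairs - tokens) for tokens in q if tokens == 6]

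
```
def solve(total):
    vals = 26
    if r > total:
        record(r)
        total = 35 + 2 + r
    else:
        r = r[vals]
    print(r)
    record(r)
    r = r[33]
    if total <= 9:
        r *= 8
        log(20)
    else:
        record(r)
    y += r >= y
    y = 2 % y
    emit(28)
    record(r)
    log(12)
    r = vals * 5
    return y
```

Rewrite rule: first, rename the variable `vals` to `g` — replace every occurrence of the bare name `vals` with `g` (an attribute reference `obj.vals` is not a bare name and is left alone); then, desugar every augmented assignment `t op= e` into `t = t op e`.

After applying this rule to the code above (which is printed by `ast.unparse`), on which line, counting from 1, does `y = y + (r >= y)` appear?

16

Transformed code:
def solve(total):
    g = 26
    if r > total:
        record(r)
        total = 35 + 2 + r
    else:
        r = r[g]
    print(r)
    record(r)
    r = r[33]
    if total <= 9:
        r = r * 8
        log(20)
    else:
        record(r)
    y = y + (r >= y)
    y = 2 % y
    emit(28)
    record(r)
    log(12)
    r = g * 5
    return y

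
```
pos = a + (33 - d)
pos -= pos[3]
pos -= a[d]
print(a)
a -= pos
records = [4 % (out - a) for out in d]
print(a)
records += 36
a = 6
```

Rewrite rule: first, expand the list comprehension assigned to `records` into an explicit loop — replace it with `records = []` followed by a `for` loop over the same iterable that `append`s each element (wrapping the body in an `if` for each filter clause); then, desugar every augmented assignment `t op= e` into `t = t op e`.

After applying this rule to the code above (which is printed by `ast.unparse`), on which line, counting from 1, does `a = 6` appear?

11

Transformed code:
pos = a + (33 - d)
pos = pos - pos[3]
pos = pos - a[d]
print(a)
a = a - pos
records = []
for out in d:
    records.append(4 % (out - a))
print(a)
records = records + 36
a = 6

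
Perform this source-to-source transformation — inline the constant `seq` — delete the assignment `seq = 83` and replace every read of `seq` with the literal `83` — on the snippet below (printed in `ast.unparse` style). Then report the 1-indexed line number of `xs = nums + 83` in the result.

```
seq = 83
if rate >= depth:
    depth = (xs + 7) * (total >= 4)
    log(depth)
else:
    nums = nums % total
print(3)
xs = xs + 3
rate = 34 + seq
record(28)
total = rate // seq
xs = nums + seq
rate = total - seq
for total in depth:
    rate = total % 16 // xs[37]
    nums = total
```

Transformed code:
if rate >= depth:
    depth = (xs + 7) * (total >= 4)
    log(depth)
else:
    nums = nums % total
print(3)
xs = xs + 3
rate = 34 + 83
record(28)
total = rate // 83
xs = nums + 83
rate = total - 83
for total in depth:
    rate = total % 16 // xs[37]
    nums = total

11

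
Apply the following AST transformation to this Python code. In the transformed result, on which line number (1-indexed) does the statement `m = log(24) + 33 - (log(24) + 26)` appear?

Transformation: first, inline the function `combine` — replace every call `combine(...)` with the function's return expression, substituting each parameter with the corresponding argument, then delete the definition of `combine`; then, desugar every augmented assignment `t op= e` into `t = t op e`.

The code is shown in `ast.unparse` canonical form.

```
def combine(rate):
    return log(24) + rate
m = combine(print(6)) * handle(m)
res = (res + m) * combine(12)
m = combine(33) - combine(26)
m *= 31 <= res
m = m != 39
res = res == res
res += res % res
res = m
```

3

Transformed code:
m = (log(24) + print(6)) * handle(m)
res = (res + m) * (log(24) + 12)
m = log(24) + 33 - (log(24) + 26)
m = m * (31 <= res)
m = m != 39
res = res == res
res = res + res % res
res = m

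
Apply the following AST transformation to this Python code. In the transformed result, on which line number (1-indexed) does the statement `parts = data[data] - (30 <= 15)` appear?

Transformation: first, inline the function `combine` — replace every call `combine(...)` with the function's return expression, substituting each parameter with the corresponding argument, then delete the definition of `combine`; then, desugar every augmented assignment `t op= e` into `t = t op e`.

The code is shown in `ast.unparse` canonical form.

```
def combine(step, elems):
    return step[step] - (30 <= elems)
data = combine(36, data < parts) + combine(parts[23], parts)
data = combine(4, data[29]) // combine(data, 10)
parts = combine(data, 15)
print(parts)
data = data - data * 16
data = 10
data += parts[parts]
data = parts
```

Transformed code:
data = 36[36] - (30 <= (data < parts)) + (parts[23][parts[23]] - (30 <= parts))
data = (4[4] - (30 <= data[29])) // (data[data] - (30 <= 10))
parts = data[data] - (30 <= 15)
print(parts)
data = data - data * 16
data = 10
data = data + parts[parts]
data = parts

3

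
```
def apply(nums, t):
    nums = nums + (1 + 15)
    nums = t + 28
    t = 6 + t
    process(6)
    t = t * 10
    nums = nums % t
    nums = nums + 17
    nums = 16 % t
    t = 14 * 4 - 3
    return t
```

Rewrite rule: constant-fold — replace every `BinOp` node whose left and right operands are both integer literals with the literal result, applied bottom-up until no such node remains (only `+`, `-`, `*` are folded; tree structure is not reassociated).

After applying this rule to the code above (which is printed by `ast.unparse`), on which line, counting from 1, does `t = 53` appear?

10

Transformed code:
def apply(nums, t):
    nums = nums + 16
    nums = t + 28
    t = 6 + t
    process(6)
    t = t * 10
    nums = nums % t
    nums = nums + 17
    nums = 16 % t
    t = 53
    return t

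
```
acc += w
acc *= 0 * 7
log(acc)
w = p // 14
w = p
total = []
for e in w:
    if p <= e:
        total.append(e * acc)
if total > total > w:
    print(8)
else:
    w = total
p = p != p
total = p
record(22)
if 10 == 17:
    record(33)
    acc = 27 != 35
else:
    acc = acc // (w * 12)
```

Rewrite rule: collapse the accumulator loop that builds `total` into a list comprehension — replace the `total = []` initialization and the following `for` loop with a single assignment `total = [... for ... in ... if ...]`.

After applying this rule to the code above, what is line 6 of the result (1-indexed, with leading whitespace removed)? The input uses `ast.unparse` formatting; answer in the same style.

total = [e * acc for e in w if p <= e]

Transformed code:
acc += w
acc *= 0 * 7
log(acc)
w = p // 14
w = p
total = [e * acc for e in w if p <= e]
if total > total > w:
    print(8)
else:
    w = total
p = p != p
total = p
record(22)
if 10 == 17:
    record(33)
    acc = 27 != 35
else:
    acc = acc // (w * 12)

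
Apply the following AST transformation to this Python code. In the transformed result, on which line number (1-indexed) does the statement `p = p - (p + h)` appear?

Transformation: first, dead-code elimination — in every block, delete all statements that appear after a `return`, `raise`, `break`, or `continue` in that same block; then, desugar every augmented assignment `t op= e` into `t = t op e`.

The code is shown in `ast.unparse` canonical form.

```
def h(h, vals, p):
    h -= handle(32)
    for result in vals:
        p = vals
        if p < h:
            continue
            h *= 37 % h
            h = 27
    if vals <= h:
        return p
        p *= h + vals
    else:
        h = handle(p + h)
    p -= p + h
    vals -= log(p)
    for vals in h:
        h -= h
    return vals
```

Transformed code:
def h(h, vals, p):
    h = h - handle(32)
    for result in vals:
        p = vals
        if p < h:
            continue
    if vals <= h:
        return p
    else:
        h = handle(p + h)
    p = p - (p + h)
    vals = vals - log(p)
    for vals in h:
        h = h - h
    return vals

11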